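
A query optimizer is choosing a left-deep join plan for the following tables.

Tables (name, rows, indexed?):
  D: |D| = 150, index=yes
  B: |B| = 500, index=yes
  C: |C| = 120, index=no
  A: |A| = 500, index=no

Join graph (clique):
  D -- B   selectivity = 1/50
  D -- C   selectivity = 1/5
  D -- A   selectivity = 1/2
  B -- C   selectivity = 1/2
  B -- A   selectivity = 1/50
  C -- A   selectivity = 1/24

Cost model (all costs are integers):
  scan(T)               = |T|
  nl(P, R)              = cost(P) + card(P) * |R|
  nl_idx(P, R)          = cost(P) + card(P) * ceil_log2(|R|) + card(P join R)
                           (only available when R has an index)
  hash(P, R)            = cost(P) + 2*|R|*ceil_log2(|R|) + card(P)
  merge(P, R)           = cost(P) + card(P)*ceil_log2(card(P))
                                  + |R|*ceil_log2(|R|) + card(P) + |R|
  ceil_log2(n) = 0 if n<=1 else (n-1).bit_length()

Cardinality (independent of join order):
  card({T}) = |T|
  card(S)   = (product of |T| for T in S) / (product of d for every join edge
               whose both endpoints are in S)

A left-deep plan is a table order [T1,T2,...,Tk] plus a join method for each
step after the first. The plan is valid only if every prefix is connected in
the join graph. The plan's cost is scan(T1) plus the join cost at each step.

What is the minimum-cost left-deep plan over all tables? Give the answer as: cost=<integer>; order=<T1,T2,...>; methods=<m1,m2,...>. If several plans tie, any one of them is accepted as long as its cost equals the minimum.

cost=22680; order=D,B,A,C; methods=nl_idx,hash,hash

Selinger DP (subsets sized 1..n):
  {D}: scan cost=150, card=150
  {B}: scan cost=500, card=500
  {C}: scan cost=120, card=120
  {A}: scan cost=500, card=500
  {BD}: card=1500; try (B,nl_idx)→3000, (D,hash)→3400, (D,nl_idx)→6000, (B,merge)→6500, (D,merge)→6850, (B,hash)→9300 …(+2); best=3000 via (B,nl_idx)
  {CD}: card=3600; try (C,hash)→1980, (D,merge)→2430, (C,merge)→2460, (D,hash)→2640, (D,nl_idx)→4680, (D,nl)→18120 …(+1); best=1980 via (C,hash)
  {AD}: card=37500; try (D,hash)→3400, (A,merge)→6500, (D,merge)→6850, (A,hash)→9300, (D,nl_idx)→42000, (A,nl)→75150 …(+1); best=3400 via (D,hash)
  {BC}: card=30000; try (C,hash)→2680, (B,merge)→6080, (C,merge)→6460, (B,hash)→9240, (B,nl_idx)→31200, (B,nl)→60120 …(+1); best=2680 via (C,hash)
  {AB}: card=5000; try (B,hash)→10000, (B,nl_idx)→10000, (A,hash)→10000, (B,merge)→10500, (A,merge)→10500, (B,nl)→250500 …(+1); best=10000 via (B,hash)
  {AC}: card=2500; try (C,hash)→2680, (A,merge)→6080, (C,merge)→6460, (A,hash)→9240, (A,nl)→60120, (C,nl)→60500; best=2680 via (C,hash)
  {BCD}: card=18000; try (C,hash)→6180, (B,hash)→14580, (C,merge)→21960, (D,hash)→35080, (B,nl_idx)→52380, (B,merge)→53780 …(+5); best=6180 via (C,hash)
  {ABD}: card=7500; try (A,hash)→13500, (D,hash)→17400, (A,merge)→26000, (B,hash)→49900, (D,nl_idx)→57500, (D,merge)→81350 …(+5); best=13500 via (A,hash)
  {ACD}: card=37500; try (D,hash)→7580, (A,hash)→14580, (D,merge)→36530, (C,hash)→42580, (A,merge)→53780, (D,nl_idx)→60180 …(+4); best=7580 via (D,hash)
  {ABC}: card=12500; try (B,hash)→14180, (C,hash)→16680, (B,nl_idx)→37680, (B,merge)→40180, (A,hash)→41680, (C,merge)→80960 …(+4); best=14180 via (B,hash)
  {ABCD}: card=3750; try (C,hash)→22680, (D,hash)→29080, (A,hash)→33180, (B,hash)→54080, (D,nl_idx)→117930, (C,merge)→119460 …(+8); best=22680 via (C,hash)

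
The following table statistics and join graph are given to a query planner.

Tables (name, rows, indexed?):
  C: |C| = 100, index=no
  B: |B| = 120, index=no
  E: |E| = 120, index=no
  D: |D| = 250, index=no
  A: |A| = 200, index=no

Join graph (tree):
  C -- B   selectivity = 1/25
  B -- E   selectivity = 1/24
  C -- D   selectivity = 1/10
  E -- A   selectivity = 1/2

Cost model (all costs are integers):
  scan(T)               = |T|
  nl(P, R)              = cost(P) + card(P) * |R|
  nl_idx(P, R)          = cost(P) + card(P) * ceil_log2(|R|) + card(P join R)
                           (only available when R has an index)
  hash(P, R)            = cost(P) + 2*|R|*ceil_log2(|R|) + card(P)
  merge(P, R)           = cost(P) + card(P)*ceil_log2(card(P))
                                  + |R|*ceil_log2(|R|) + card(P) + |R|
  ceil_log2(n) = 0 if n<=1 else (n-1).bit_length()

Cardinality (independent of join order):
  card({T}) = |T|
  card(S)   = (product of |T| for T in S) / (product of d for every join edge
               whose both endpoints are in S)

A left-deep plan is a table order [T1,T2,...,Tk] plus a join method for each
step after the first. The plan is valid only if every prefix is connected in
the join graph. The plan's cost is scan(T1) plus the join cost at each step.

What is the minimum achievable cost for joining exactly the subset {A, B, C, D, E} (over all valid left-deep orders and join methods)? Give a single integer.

Selinger DP over subsets of {A,B,C,D,E}:
  {C}: scan cost=100, card=100
  {B}: scan cost=120, card=120
  {E}: scan cost=120, card=120
  {D}: scan cost=250, card=250
  {A}: scan cost=200, card=200
  {BC}: card=480; try (C,hash)→1640, (B,merge)→1860, (C,merge)→1880, (B,hash)→1880, (B,nl)→12100, (C,nl)→12120; best=1640 via (C,hash)
  {CD}: card=2500; try (C,hash)→1900, (D,merge)→3150, (C,merge)→3300, (D,hash)→4200, (D,nl)→25100, (C,nl)→25250; best=1900 via (C,hash)
  {BE}: card=600; try (E,hash)→1920, (B,hash)→1920, (E,merge)→2040, (B,merge)→2040, (E,nl)→14520, (B,nl)→14520; best=1920 via (E,hash)
  {AE}: card=12000; try (E,hash)→2080, (A,merge)→2880, (E,merge)→2960, (A,hash)→3440, (A,nl)→24120, (E,nl)→24200; best=2080 via (E,hash)
  {BCE}: card=2400; try (E,hash)→3800, (C,hash)→3920, (E,merge)→7400, (C,merge)→9320, (E,nl)→59240, (C,nl)→61920; best=3800 via (E,hash)
  {BCD}: card=12000; try (B,hash)→6080, (D,hash)→6120, (D,merge)→8690, (B,merge)→35360, (D,nl)→121640, (B,nl)→301900; best=6080 via (B,hash)
  {ABE}: card=60000; try (A,hash)→5720, (A,merge)→10320, (B,hash)→15760, (A,nl)→121920, (B,merge)→183040, (B,nl)→1442080; best=5720 via (A,hash)
  {BCDE}: card=60000; try (D,hash)→10200, (E,hash)→19760, (D,merge)→37250, (E,merge)→187040, (D,nl)→603800, (E,nl)→1446080; best=10200 via (D,hash)
  {ABCE}: card=240000; try (A,hash)→9400, (A,merge)→36800, (C,hash)→67120, (A,nl)→483800, (C,merge)→1026520, (C,nl)→6005720; best=9400 via (A,hash)
  {ABCDE}: card=6000000; try (A,hash)→73400, (D,hash)→253400, (A,merge)→1032000, (D,merge)→4571650, (A,nl)→12010200, (D,nl)→60009400; best=73400 via (A,hash)

73400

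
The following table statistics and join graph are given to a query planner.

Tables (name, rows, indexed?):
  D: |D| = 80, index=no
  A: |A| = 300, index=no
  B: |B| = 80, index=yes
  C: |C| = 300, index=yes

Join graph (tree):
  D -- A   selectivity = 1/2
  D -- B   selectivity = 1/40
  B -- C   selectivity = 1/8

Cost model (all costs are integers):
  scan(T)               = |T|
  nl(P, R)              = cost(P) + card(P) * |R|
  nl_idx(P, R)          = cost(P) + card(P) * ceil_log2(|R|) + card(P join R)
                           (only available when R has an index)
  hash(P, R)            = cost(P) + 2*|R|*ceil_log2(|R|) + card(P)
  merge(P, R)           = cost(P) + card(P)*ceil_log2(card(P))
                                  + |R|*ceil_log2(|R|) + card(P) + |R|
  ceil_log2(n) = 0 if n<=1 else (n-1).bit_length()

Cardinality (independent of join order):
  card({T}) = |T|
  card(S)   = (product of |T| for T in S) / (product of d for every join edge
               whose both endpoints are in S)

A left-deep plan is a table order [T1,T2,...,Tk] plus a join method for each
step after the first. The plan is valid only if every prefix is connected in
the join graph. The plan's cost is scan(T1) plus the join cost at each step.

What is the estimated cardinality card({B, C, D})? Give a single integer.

6000

Tables in S: B(80), C(300), D(80)
Edges inside S: D-B(d=40), B-C(d=8)
numerator = 80 * 300 * 80 = 1920000
denominator = 40 * 8 = 320
card(S) = 1920000 / 320 = 6000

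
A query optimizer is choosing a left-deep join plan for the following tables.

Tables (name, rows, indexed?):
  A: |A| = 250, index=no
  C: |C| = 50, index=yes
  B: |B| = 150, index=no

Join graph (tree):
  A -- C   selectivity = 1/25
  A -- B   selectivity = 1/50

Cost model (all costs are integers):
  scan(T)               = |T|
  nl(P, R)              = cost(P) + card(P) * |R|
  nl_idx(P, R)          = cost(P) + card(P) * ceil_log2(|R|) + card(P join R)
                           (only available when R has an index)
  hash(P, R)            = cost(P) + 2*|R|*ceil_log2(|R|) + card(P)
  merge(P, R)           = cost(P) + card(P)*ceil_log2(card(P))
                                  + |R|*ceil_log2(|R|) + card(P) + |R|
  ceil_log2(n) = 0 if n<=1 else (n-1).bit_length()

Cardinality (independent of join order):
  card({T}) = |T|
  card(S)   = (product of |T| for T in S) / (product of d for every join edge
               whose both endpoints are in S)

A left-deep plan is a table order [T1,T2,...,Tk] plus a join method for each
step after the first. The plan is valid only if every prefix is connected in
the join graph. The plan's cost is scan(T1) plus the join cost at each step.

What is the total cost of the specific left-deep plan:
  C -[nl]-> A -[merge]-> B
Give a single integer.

step 1: scan C: cost=50, card=50
step 2: join A via nl
    card(P join A) = 50*250/(25) = 500
    cost = 50 + 50*250 = 12550
step 3: join B via merge
    card(P join B) = 500*150/(50) = 1500
    cost = 12550 + 500*9 + 150*8 + 500 + 150 = 18900

18900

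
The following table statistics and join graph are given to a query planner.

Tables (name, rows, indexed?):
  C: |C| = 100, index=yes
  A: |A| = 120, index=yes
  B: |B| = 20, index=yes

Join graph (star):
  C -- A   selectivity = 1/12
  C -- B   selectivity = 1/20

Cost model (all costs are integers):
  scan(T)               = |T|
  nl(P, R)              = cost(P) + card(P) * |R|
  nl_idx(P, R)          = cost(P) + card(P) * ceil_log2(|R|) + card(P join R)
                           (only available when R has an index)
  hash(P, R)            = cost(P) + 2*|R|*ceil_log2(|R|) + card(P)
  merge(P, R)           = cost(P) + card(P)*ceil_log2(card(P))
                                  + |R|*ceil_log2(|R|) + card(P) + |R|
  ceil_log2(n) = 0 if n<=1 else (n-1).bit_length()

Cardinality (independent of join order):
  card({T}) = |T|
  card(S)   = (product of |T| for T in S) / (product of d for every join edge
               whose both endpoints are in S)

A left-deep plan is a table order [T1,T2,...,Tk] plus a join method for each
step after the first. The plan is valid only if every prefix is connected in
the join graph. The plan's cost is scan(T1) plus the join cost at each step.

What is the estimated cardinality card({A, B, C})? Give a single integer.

1000

Tables in S: A(120), B(20), C(100)
Edges inside S: C-A(d=12), C-B(d=20)
numerator = 120 * 20 * 100 = 240000
denominator = 12 * 20 = 240
card(S) = 240000 / 240 = 1000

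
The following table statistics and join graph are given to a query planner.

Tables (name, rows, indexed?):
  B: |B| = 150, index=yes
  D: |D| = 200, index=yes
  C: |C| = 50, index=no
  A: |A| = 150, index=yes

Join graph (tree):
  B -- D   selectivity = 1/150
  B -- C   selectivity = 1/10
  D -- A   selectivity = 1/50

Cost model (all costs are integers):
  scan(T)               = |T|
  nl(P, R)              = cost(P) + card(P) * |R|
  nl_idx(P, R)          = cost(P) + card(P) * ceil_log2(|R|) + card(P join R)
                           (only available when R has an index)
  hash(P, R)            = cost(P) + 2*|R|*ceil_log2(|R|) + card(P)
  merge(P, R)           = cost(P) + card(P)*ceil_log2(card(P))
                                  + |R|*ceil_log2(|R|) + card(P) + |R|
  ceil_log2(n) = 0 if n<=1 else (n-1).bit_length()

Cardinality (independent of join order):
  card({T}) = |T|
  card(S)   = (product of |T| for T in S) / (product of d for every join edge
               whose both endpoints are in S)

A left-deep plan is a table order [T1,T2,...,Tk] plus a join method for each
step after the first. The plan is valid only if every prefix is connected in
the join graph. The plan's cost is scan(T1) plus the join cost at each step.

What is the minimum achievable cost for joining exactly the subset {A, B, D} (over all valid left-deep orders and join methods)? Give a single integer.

Selinger DP over subsets of {A,B,D}:
  {B}: scan cost=150, card=150
  {D}: scan cost=200, card=200
  {A}: scan cost=150, card=150
  {BD}: card=200; try (D,nl_idx)→1550, (B,nl_idx)→2000, (B,hash)→2800, (D,merge)→3300, (B,merge)→3350, (D,hash)→3500 …(+2); best=1550 via (D,nl_idx)
  {AD}: card=600; try (D,nl_idx)→1950, (A,nl_idx)→2400, (A,hash)→2800, (D,merge)→3300, (A,merge)→3350, (D,hash)→3500 …(+2); best=1950 via (D,nl_idx)
  {ABD}: card=600; try (A,nl_idx)→3750, (A,hash)→4150, (A,merge)→4700, (B,hash)→4950, (B,nl_idx)→7350, (B,merge)→9900 …(+2); best=3750 via (A,nl_idx)

3750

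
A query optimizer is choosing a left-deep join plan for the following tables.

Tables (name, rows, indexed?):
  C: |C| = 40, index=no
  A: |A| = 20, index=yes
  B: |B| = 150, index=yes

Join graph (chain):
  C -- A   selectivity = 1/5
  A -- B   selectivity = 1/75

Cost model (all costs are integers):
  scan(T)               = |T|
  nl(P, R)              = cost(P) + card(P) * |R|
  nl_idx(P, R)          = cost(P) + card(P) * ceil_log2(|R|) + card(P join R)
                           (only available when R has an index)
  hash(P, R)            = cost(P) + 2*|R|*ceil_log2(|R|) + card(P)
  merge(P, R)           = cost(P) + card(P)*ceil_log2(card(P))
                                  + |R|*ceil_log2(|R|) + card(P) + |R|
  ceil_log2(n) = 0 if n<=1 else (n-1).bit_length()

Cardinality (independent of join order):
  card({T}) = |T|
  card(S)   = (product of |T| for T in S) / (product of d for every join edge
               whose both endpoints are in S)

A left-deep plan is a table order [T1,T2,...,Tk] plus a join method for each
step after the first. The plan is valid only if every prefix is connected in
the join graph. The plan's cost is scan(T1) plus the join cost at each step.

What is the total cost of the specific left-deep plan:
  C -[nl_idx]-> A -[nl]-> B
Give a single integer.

step 1: scan C: cost=40, card=40
step 2: join A via nl_idx
    card(P join A) = 40*20/(5) = 160
    cost = 40 + 40*5 + 160 = 400
step 3: join B via nl
    card(P join B) = 160*150/(75) = 320
    cost = 400 + 160*150 = 24400

24400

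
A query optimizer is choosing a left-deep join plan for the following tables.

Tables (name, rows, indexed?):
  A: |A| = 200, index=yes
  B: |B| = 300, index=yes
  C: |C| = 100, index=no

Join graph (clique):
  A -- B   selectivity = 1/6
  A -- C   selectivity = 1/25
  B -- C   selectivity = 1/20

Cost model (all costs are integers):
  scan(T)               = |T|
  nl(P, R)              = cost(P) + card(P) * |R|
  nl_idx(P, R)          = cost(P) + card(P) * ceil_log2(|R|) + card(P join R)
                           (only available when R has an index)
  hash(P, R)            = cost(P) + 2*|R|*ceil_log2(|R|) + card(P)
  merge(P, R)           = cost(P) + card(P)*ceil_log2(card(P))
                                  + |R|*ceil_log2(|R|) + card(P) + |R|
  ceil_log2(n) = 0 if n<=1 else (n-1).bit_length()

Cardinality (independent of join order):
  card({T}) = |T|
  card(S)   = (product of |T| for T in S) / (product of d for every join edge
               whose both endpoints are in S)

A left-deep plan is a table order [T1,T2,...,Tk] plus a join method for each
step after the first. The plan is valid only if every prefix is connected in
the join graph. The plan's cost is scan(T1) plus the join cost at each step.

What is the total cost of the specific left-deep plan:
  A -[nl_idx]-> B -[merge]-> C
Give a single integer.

162800

step 1: scan A: cost=200, card=200
step 2: join B via nl_idx
    card(P join B) = 200*300/(6) = 10000
    cost = 200 + 200*9 + 10000 = 12000
step 3: join C via merge
    card(P join C) = 10000*100/(25*20) = 2000
    cost = 12000 + 10000*14 + 100*7 + 10000 + 100 = 162800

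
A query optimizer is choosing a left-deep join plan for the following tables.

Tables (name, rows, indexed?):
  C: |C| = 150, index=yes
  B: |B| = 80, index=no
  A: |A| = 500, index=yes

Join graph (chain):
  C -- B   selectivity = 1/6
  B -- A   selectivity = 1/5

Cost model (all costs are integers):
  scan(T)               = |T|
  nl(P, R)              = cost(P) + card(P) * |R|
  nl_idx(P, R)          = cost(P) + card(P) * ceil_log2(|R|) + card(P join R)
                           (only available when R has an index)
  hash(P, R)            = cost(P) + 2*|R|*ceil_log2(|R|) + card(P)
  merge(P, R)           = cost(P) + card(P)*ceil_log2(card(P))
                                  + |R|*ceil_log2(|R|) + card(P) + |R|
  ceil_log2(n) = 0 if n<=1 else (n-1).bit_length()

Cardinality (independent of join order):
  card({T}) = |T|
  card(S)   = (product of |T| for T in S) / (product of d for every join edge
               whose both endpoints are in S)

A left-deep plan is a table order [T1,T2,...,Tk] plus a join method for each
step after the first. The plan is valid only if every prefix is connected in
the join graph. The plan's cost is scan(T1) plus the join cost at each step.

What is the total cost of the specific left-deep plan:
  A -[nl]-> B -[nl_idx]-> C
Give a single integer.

304500

step 1: scan A: cost=500, card=500
step 2: join B via nl
    card(P join B) = 500*80/(5) = 8000
    cost = 500 + 500*80 = 40500
step 3: join C via nl_idx
    card(P join C) = 8000*150/(6) = 200000
    cost = 40500 + 8000*8 + 200000 = 304500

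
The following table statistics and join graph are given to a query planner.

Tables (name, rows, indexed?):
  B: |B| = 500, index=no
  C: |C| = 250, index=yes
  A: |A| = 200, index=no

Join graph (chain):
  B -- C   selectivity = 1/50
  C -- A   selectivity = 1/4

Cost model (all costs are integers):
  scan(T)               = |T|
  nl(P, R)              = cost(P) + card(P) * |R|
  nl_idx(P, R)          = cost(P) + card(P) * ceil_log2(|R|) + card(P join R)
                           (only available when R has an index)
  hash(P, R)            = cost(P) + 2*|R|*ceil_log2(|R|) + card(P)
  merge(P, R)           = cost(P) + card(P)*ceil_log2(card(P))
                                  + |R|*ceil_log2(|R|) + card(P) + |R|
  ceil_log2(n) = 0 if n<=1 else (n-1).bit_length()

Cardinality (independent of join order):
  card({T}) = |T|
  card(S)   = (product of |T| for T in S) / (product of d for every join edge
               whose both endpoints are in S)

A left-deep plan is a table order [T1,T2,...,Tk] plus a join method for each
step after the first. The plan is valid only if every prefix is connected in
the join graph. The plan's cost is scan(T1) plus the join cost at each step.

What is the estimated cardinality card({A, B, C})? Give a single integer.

125000

Tables in S: A(200), B(500), C(250)
Edges inside S: B-C(d=50), C-A(d=4)
numerator = 200 * 500 * 250 = 25000000
denominator = 50 * 4 = 200
card(S) = 25000000 / 200 = 125000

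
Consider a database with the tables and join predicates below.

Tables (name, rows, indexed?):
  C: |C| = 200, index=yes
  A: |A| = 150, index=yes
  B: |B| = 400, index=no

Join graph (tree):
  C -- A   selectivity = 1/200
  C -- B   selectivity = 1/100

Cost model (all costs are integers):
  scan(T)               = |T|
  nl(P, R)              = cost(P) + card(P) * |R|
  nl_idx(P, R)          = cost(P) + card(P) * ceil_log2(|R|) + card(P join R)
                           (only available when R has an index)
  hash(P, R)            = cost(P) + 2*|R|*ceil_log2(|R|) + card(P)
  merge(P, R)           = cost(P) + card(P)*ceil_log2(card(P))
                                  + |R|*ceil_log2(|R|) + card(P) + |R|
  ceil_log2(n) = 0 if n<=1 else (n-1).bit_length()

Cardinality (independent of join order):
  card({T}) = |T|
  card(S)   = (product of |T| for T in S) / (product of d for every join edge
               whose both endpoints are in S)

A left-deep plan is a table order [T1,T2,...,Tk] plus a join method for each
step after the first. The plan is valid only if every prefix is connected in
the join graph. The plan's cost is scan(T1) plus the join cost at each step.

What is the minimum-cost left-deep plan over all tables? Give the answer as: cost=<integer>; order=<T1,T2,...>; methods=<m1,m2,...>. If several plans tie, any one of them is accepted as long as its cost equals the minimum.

Selinger DP (subsets sized 1..n):
  {C}: scan cost=200, card=200
  {A}: scan cost=150, card=150
  {B}: scan cost=400, card=400
  {AC}: card=150; try (C,nl_idx)→1500, (A,nl_idx)→1950, (A,hash)→2800, (C,merge)→3300, (A,merge)→3350, (C,hash)→3500 …(+2); best=1500 via (C,nl_idx)
  {BC}: card=800; try (C,hash)→4000, (C,nl_idx)→4400, (B,merge)→6000, (C,merge)→6200, (B,hash)→7600, (B,nl)→80200 …(+1); best=4000 via (C,hash)
  {ABC}: card=600; try (B,merge)→6850, (A,hash)→7200, (B,hash)→8850, (A,nl_idx)→11000, (A,merge)→14150, (B,nl)→61500 …(+1); best=6850 via (B,merge)

cost=6850; order=A,C,B; methods=nl_idx,merge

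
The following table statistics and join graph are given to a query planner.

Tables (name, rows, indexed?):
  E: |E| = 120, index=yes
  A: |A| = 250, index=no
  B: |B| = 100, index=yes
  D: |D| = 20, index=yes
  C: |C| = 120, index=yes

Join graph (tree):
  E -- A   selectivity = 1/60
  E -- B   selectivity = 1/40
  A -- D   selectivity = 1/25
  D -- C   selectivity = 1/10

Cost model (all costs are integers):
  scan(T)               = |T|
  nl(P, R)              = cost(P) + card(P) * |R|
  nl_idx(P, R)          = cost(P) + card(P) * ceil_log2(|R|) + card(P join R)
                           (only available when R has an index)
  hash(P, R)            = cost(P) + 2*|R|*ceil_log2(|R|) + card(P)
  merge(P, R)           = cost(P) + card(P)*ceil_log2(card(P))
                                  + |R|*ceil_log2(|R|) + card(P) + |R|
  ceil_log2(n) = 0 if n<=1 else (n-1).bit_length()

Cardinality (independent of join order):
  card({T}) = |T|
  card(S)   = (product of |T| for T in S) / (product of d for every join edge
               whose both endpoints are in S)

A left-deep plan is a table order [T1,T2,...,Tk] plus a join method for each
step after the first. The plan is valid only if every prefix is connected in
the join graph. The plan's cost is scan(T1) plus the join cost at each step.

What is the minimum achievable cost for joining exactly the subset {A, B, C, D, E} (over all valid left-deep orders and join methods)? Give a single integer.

Selinger DP over subsets of {A,B,C,D,E}:
  {E}: scan cost=120, card=120
  {A}: scan cost=250, card=250
  {B}: scan cost=100, card=100
  {D}: scan cost=20, card=20
  {C}: scan cost=120, card=120
  {AE}: card=500; try (E,hash)→2180, (E,nl_idx)→2500, (A,merge)→3330, (E,merge)→3460, (A,hash)→4240, (A,nl)→30120 …(+1); best=2180 via (E,hash)
  {BE}: card=300; try (E,nl_idx)→1100, (B,nl_idx)→1260, (B,hash)→1640, (E,merge)→1860, (E,hash)→1880, (B,merge)→1880 …(+2); best=1100 via (E,nl_idx)
  {AD}: card=200; try (D,hash)→700, (D,nl_idx)→1700, (A,merge)→2390, (D,merge)→2620, (A,hash)→4040, (A,nl)→5020 …(+1); best=700 via (D,hash)
  {CD}: card=240; try (C,nl_idx)→400, (D,hash)→440, (D,nl_idx)→960, (C,merge)→1100, (D,merge)→1200, (C,hash)→1720 …(+2); best=400 via (C,nl_idx)
  {ABE}: card=1250; try (B,hash)→4080, (A,hash)→5400, (A,merge)→6350, (B,nl_idx)→6930, (B,merge)→7980, (B,nl)→52180 …(+1); best=4080 via (B,hash)
  {ADE}: card=400; try (E,nl_idx)→2500, (E,hash)→2580, (D,hash)→2880, (E,merge)→3460, (D,nl_idx)→5080, (D,merge)→7300 …(+2); best=2500 via (E,nl_idx)
  {ACD}: card=2400; try (C,hash)→2580, (C,merge)→3460, (C,nl_idx)→4500, (A,hash)→4640, (A,merge)→4810, (C,nl)→24700 …(+1); best=2580 via (C,hash)
  {ABDE}: card=1000; try (B,hash)→4300, (D,hash)→5530, (B,nl_idx)→6300, (B,merge)→7300, (D,nl_idx)→11330, (D,merge)→19200 …(+2); best=4300 via (B,hash)
  {ACDE}: card=4800; try (C,hash)→4580, (E,hash)→6660, (C,merge)→7460, (C,nl_idx)→10100, (E,nl_idx)→24180, (E,merge)→34740 …(+2); best=4580 via (C,hash)
  {ABCDE}: card=12000; try (C,hash)→6980, (B,hash)→10780, (C,merge)→16260, (C,nl_idx)→23300, (B,nl_idx)→50180, (B,merge)→72580 …(+2); best=6980 via (C,hash)

6980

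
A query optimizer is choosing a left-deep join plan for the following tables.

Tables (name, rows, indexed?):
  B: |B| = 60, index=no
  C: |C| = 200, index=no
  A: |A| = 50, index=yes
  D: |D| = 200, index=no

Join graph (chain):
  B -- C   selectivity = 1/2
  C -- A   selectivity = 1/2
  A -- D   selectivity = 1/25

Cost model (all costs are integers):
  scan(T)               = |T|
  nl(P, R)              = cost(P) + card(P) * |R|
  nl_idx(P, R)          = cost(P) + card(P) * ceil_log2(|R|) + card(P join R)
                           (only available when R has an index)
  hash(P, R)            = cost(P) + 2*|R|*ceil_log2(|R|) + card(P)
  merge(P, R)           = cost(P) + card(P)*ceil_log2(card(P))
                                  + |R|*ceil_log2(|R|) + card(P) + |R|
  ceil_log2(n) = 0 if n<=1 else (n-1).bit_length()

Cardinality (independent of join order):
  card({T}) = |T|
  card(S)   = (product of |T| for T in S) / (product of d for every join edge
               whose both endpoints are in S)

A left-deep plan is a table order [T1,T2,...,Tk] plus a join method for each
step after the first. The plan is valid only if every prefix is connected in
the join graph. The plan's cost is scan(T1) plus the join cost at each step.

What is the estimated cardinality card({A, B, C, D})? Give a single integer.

Tables in S: A(50), B(60), C(200), D(200)
Edges inside S: B-C(d=2), C-A(d=2), A-D(d=25)
numerator = 50 * 60 * 200 * 200 = 120000000
denominator = 2 * 2 * 25 = 100
card(S) = 120000000 / 100 = 1200000

1200000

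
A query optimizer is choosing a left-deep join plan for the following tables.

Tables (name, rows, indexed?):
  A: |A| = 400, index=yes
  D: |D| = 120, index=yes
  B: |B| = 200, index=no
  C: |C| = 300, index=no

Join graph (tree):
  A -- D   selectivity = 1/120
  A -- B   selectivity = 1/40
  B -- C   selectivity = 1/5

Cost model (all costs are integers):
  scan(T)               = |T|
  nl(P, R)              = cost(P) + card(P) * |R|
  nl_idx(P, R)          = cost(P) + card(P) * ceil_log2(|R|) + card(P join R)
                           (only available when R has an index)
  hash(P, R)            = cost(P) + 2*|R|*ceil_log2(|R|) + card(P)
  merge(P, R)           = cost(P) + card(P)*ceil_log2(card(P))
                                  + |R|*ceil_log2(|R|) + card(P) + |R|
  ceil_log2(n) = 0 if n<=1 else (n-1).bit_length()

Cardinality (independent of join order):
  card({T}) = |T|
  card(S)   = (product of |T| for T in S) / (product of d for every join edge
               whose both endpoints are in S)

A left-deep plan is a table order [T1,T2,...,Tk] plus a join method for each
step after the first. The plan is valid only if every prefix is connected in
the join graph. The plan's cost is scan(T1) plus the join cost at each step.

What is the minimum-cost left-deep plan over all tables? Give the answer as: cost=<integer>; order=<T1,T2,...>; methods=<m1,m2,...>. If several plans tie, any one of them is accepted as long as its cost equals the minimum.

Selinger DP (subsets sized 1..n):
  {A}: scan cost=400, card=400
  {D}: scan cost=120, card=120
  {B}: scan cost=200, card=200
  {C}: scan cost=300, card=300
  {AD}: card=400; try (A,nl_idx)→1600, (D,hash)→2480, (D,nl_idx)→3600, (A,merge)→5080, (D,merge)→5360, (A,hash)→7440 …(+2); best=1600 via (A,nl_idx)
  {AB}: card=2000; try (B,hash)→4000, (A,nl_idx)→4000, (A,merge)→6000, (B,merge)→6200, (A,hash)→7600, (A,nl)→80200 …(+1); best=4000 via (B,hash)
  {BC}: card=12000; try (B,hash)→3800, (C,merge)→5000, (B,merge)→5100, (C,hash)→5800, (C,nl)→60200, (B,nl)→60300; best=3800 via (B,hash)
  {ABD}: card=2000; try (B,hash)→5200, (B,merge)→7400, (D,hash)→7680, (D,nl_idx)→20000, (D,merge)→28960, (B,nl)→81600 …(+1); best=5200 via (B,hash)
  {ABC}: card=120000; try (C,hash)→11400, (A,hash)→23000, (C,merge)→31000, (A,merge)→187800, (A,nl_idx)→231800, (C,nl)→604000 …(+1); best=11400 via (C,hash)
  {ABCD}: card=120000; try (C,hash)→12600, (C,merge)→32200, (D,hash)→133080, (C,nl)→605200, (D,nl_idx)→971400, (D,merge)→2172360 …(+1); best=12600 via (C,hash)

cost=12600; order=D,A,B,C; methods=nl_idx,hash,hash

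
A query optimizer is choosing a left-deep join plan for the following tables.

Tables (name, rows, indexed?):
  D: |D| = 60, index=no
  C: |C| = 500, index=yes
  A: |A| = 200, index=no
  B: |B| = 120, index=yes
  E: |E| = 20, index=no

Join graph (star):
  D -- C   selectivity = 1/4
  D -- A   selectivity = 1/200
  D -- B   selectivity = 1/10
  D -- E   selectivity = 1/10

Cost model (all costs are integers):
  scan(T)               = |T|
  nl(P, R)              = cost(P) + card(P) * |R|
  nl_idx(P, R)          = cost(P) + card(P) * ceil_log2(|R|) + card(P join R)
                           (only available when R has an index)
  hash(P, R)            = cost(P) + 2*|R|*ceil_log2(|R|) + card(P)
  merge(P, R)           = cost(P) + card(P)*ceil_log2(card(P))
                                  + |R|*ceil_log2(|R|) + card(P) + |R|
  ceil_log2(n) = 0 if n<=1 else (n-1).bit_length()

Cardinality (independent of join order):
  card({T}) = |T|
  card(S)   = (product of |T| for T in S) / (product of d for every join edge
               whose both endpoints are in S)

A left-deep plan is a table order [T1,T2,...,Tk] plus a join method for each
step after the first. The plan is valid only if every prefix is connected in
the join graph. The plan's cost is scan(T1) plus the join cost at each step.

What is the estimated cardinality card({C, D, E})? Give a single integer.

Tables in S: C(500), D(60), E(20)
Edges inside S: D-C(d=4), D-E(d=10)
numerator = 500 * 60 * 20 = 600000
denominator = 4 * 10 = 40
card(S) = 600000 / 40 = 15000

15000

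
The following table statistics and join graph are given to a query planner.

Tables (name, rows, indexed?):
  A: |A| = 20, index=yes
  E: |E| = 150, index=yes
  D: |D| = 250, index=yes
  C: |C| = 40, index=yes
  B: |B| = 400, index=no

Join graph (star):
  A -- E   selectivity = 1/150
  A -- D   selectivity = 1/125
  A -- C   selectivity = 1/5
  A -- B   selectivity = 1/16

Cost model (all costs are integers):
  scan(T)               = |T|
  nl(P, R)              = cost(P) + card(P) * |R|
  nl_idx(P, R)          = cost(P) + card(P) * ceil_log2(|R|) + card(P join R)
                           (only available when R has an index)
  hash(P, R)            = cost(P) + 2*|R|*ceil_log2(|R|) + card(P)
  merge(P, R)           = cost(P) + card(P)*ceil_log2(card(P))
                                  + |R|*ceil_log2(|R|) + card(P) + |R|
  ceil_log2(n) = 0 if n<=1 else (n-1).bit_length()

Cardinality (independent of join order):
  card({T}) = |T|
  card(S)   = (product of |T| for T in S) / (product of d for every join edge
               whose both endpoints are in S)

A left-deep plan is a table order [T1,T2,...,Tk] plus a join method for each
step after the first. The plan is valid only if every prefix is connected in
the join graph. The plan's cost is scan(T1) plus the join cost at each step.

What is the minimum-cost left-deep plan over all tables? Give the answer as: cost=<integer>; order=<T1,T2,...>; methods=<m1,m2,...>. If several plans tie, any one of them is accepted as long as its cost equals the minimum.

cost=6160; order=A,E,D,B,C; methods=nl_idx,nl_idx,merge,hash

Selinger DP (subsets sized 1..n):
  {A}: scan cost=20, card=20
  {E}: scan cost=150, card=150
  {D}: scan cost=250, card=250
  {C}: scan cost=40, card=40
  {B}: scan cost=400, card=400
  {AE}: card=20; try (E,nl_idx)→200, (A,hash)→500, (A,nl_idx)→920, (E,merge)→1490, (A,merge)→1620, (E,hash)→2440 …(+2); best=200 via (E,nl_idx)
  {AD}: card=40; try (D,nl_idx)→220, (A,hash)→700, (A,nl_idx)→1540, (D,merge)→2390, (A,merge)→2620, (D,hash)→4040 …(+2); best=220 via (D,nl_idx)
  {AC}: card=160; try (A,hash)→280, (C,nl_idx)→300, (A,nl_idx)→400, (C,merge)→420, (A,merge)→440, (C,hash)→520 …(+2); best=280 via (A,hash)
  {AB}: card=500; try (A,hash)→1000, (A,nl_idx)→2900, (B,merge)→4140, (A,merge)→4520, (B,hash)→7240, (B,nl)→8020 …(+1); best=1000 via (A,hash)
  {ADE}: card=40; try (D,nl_idx)→400, (E,nl_idx)→580, (E,merge)→1850, (D,merge)→2570, (E,hash)→2660, (D,hash)→4220 …(+2); best=400 via (D,nl_idx)
  {ACE}: card=160; try (C,nl_idx)→480, (C,merge)→600, (C,hash)→700, (C,nl)→1000, (E,nl_idx)→1720, (E,hash)→2840 …(+2); best=480 via (C,nl_idx)
  {ABE}: card=500; try (E,hash)→3900, (B,merge)→4320, (E,nl_idx)→5500, (E,merge)→7350, (B,hash)→7420, (B,nl)→8200 …(+1); best=3900 via (E,hash)
  {ACD}: card=320; try (C,hash)→740, (C,merge)→780, (C,nl_idx)→780, (C,nl)→1820, (D,nl_idx)→1880, (D,merge)→3970 …(+2); best=740 via (C,hash)
  {ABD}: card=1000; try (B,merge)→4500, (D,hash)→5500, (D,nl_idx)→6000, (B,hash)→7460, (D,merge)→8250, (B,nl)→16220 …(+1); best=4500 via (B,merge)
  {ABC}: card=4000; try (C,hash)→1980, (B,merge)→5720, (C,merge)→6280, (B,hash)→7640, (C,nl_idx)→8000, (C,nl)→21000 …(+1); best=1980 via (C,hash)
  {ACDE}: card=320; try (C,hash)→920, (C,merge)→960, (C,nl_idx)→960, (C,nl)→2000, (D,nl_idx)→2080, (E,hash)→3460 …(+6); best=920 via (C,hash)
  {ABDE}: card=1000; try (B,merge)→4680, (B,hash)→7640, (E,hash)→7900, (D,hash)→8400, (D,nl_idx)→8900, (D,merge)→11150 …(+5); best=4680 via (B,merge)
  {ABCE}: card=4000; try (C,hash)→4880, (B,merge)→5920, (B,hash)→7840, (E,hash)→8380, (C,merge)→9180, (C,nl_idx)→10900 …(+5); best=4880 via (C,hash)
  {ABCD}: card=8000; try (C,hash)→5980, (B,merge)→7940, (B,hash)→8260, (D,hash)→9980, (C,merge)→15780, (C,nl_idx)→18500 …(+5); best=5980 via (C,hash)
  {ABCDE}: card=8000; try (C,hash)→6160, (B,merge)→8120, (B,hash)→8440, (D,hash)→12880, (C,merge)→15960, (E,hash)→16380 …(+9); best=6160 via (C,hash)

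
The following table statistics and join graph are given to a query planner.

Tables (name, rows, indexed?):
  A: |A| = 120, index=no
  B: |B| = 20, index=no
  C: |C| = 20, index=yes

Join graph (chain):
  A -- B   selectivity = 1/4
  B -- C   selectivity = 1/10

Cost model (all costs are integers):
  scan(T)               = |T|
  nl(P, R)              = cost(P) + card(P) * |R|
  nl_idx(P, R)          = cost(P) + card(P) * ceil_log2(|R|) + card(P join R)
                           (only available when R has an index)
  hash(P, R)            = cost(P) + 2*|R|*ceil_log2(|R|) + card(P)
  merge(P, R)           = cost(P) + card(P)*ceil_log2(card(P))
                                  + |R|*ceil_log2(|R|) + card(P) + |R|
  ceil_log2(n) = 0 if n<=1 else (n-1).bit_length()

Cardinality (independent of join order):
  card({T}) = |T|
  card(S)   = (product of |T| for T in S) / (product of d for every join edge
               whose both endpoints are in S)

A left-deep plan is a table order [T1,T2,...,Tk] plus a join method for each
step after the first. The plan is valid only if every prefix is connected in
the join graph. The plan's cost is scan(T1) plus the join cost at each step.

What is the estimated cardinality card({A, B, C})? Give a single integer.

Tables in S: A(120), B(20), C(20)
Edges inside S: A-B(d=4), B-C(d=10)
numerator = 120 * 20 * 20 = 48000
denominator = 4 * 10 = 40
card(S) = 48000 / 40 = 1200

1200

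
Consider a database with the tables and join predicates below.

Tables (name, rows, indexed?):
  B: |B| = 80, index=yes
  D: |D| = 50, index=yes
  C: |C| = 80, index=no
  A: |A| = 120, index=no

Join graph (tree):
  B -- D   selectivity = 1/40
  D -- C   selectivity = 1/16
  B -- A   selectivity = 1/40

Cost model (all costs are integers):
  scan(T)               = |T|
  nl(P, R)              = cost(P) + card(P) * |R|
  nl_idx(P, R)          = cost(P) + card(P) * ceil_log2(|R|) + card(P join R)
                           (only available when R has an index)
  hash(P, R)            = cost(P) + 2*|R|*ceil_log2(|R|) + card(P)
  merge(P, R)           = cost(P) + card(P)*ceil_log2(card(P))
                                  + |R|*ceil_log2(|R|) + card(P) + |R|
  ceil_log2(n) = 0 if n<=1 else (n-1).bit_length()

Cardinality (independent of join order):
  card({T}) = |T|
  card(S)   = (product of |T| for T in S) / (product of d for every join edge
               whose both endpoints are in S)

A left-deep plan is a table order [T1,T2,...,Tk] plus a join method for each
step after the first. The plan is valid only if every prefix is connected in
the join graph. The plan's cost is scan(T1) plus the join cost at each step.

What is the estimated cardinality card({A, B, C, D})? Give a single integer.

Tables in S: A(120), B(80), C(80), D(50)
Edges inside S: B-D(d=40), D-C(d=16), B-A(d=40)
numerator = 120 * 80 * 80 * 50 = 38400000
denominator = 40 * 16 * 40 = 25600
card(S) = 38400000 / 25600 = 1500

1500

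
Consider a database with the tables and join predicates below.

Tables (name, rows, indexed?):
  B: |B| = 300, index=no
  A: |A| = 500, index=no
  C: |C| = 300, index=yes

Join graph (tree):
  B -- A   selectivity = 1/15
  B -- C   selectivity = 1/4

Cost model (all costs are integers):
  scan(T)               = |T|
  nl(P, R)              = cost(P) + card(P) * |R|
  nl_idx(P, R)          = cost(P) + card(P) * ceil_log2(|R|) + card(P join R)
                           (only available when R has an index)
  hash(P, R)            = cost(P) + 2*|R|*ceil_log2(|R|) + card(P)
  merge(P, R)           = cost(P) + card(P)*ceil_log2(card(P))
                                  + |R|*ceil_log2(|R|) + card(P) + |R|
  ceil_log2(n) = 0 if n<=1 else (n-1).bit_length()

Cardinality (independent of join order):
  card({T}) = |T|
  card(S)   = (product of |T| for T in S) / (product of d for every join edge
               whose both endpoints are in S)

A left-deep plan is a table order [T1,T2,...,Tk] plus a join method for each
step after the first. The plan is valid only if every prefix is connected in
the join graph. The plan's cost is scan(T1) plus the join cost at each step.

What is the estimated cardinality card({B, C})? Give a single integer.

22500

Tables in S: B(300), C(300)
Edges inside S: B-C(d=4)
numerator = 300 * 300 = 90000
denominator = 4 = 4
card(S) = 90000 / 4 = 22500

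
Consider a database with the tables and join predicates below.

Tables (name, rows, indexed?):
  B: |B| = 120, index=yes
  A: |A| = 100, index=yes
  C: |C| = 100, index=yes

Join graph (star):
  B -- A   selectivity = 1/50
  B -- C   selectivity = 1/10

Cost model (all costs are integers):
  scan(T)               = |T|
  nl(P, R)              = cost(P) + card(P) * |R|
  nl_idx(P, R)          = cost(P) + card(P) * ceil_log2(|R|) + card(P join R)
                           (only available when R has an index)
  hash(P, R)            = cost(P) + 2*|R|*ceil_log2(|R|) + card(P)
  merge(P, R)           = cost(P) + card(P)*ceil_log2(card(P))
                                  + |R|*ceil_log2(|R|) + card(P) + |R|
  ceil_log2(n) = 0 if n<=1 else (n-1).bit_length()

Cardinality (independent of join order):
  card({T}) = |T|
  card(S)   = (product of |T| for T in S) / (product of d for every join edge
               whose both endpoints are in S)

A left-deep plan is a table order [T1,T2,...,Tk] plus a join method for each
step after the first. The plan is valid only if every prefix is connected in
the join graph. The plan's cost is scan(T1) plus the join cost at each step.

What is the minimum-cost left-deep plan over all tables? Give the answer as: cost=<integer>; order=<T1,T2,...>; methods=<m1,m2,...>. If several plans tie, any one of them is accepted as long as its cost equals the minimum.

cost=2680; order=A,B,C; methods=nl_idx,hash

Selinger DP (subsets sized 1..n):
  {B}: scan cost=120, card=120
  {A}: scan cost=100, card=100
  {C}: scan cost=100, card=100
  {AB}: card=240; try (B,nl_idx)→1040, (A,nl_idx)→1200, (A,hash)→1640, (B,merge)→1860, (B,hash)→1880, (A,merge)→1880 …(+2); best=1040 via (B,nl_idx)
  {BC}: card=1200; try (C,hash)→1640, (B,merge)→1860, (C,merge)→1880, (B,hash)→1880, (B,nl_idx)→2000, (C,nl_idx)→2160 …(+2); best=1640 via (C,hash)
  {ABC}: card=2400; try (C,hash)→2680, (C,merge)→4000, (A,hash)→4240, (C,nl_idx)→5120, (A,nl_idx)→12440, (A,merge)→16840 …(+2); best=2680 via (C,hash)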